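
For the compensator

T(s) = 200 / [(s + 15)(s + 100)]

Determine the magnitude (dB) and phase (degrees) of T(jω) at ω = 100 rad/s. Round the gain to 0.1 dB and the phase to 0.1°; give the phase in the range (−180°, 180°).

-37.1 dB, -126.5°

At s = jω = j100:
pole (s+15): 15 + j100 → |·| = √(15²+100²) = √10225 ≈ 101.12, ∠ = arctan(100/15) ≈ 81.47°
pole (s+100): 100 + j100 → |·| = √(100²+100²) = √20000 ≈ 141.42, ∠ = arctan(100/100) ≈ 45.00°
|T| = 200 / 14300 ≈ 0.013986
Gain = 20 log₁₀(0.013986) ≈ -37.09 dB
∠T = 0.00° − 126.47° = -126.47°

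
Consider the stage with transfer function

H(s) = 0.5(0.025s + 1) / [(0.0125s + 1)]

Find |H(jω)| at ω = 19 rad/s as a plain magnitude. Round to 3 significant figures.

0.539

At ω = 19 rad/s:
zero (1 + j19·0.025) = 1 + j0.475 → |·| ≈ 1.1071, ∠ ≈ 25.41°
pole (1 + j19·0.0125) = 1 + j0.2375 → |·| ≈ 1.0278, ∠ ≈ 13.36°
|H| = 0.5 · 1.1071 / (1.0278) ≈ 0.53858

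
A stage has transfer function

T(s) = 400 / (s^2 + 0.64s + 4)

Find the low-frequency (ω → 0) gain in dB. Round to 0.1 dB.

40.0 dB

T(0) = 400 / 4 = 100
20 log₁₀(100) ≈ 40.00 dB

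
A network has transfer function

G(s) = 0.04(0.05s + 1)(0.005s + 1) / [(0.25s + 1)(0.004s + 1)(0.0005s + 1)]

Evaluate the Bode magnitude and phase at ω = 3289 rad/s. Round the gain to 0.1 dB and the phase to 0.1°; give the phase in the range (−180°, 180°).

At ω = 3289 rad/s:
zero (1 + j3289·0.05) = 1 + j164.45 → |·| ≈ 164.45, ∠ ≈ 89.65°
zero (1 + j3289·0.005) = 1 + j16.445 → |·| ≈ 16.475, ∠ ≈ 86.52°
pole (1 + j3289·0.25) = 1 + j822.25 → |·| ≈ 822.25, ∠ ≈ 89.93°
pole (1 + j3289·0.004) = 1 + j13.156 → |·| ≈ 13.194, ∠ ≈ 85.65°
pole (1 + j3289·0.0005) = 1 + j1.6445 → |·| ≈ 1.9247, ∠ ≈ 58.70°
|G| = 0.04 · 164.45 · 16.475 / (822.25 · 13.194 · 1.9247) ≈ 0.0051901
Gain = 20 log₁₀(0.0051901) ≈ -45.70 dB
∠G = (89.65° + 86.52°) − (89.93° + 85.65° + 58.70°) = -58.11°

-45.7 dB, -58.1°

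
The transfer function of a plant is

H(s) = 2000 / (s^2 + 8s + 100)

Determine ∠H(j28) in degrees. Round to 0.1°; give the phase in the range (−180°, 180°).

-161.9°

At s = jω = j28:
quadratic: (j28)² + 8·j28 + 100 = -684 + j224 → |·| ≈ 719.74, ∠ ≈ 161.87°
∠H = 0.00° − 161.87° = -161.87°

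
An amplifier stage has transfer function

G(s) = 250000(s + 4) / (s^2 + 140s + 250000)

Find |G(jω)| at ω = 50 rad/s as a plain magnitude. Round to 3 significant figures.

At s = jω = j50:
zero (s+4): 4 + j50 → |·| = √(4²+50²) = √2516 ≈ 50.16, ∠ = arctan(50/4) ≈ 85.43°
quadratic: (j50)² + 140·j50 + 250000 = 247500 + j7000 → |·| ≈ 2.476e+05, ∠ ≈ 1.62°
|G| = 250000 · 50.16 / 2.476e+05 ≈ 50.646

50.6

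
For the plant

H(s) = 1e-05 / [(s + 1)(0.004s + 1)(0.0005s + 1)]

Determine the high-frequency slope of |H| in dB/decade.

Each pole contributes −20 dB/decade at high frequency; each zero contributes +20 dB/decade.
Net: 0 zero(s) − 3 pole(s) → -60 dB/decade.

-60 dB/decade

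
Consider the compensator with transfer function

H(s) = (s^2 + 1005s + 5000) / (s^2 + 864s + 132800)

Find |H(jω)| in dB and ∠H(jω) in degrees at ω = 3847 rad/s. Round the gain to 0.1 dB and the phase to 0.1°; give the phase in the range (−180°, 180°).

Substitute s = j3847:
Numerator: (j3847)^2 + 1005(j3847) + 5000 = -14794409 + j3866235
Denominator: (j3847)^2 + 864(j3847) + 132800 = -14666609 + j3323808
|N| = √(14794409² + 3866235²) ≈ 1.5291e+07, ∠N ≈ 165.35°
|D| = √(14666609² + 3323808²) ≈ 1.5039e+07, ∠D ≈ 167.23°
|H| = 1.5291e+07 / 1.5039e+07 ≈ 1.0168
Gain = 20 log₁₀(1.0168) ≈ 0.14 dB
∠H = 165.35° − 167.23° = -1.88°

0.1 dB, -1.9°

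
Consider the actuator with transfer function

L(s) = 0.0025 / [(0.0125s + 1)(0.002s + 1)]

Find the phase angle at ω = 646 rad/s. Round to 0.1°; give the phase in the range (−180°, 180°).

At ω = 646 rad/s:
pole (1 + j646·0.0125) = 1 + j8.075 → |·| ≈ 8.1367, ∠ ≈ 82.94°
pole (1 + j646·0.002) = 1 + j1.292 → |·| ≈ 1.6338, ∠ ≈ 52.26°
∠L = (0°) − (82.94° + 52.26°) = -135.20°

-135.2°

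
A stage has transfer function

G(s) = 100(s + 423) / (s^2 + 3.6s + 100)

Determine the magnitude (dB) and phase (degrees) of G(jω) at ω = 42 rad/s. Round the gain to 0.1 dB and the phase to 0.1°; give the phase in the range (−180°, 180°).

At s = jω = j42:
zero (s+423): 423 + j42 → |·| = √(423²+42²) = √180693 ≈ 425.08, ∠ = arctan(42/423) ≈ 5.67°
quadratic: (j42)² + 3.6·j42 + 100 = -1664 + j151.2 → |·| ≈ 1670.9, ∠ ≈ 174.81°
|G| = 100 · 425.08 / 1670.9 ≈ 25.44
Gain = 20 log₁₀(25.44) ≈ 28.11 dB
∠G = 5.67° − 174.81° = -169.14°

28.1 dB, -169.1°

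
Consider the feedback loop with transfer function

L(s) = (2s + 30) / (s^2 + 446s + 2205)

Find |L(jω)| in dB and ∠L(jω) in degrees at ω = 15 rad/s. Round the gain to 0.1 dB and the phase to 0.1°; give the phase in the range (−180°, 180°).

Substitute s = j15:
Numerator: 2(j15) + 30 = 30 + j30
Denominator: (j15)^2 + 446(j15) + 2205 = 1980 + j6690
|N| = √(30² + 30²) ≈ 42.426, ∠N ≈ 45.00°
|D| = √(1980² + 6690²) ≈ 6976.9, ∠D ≈ 73.51°
|L| = 42.426 / 6976.9 ≈ 0.0060809
Gain = 20 log₁₀(0.0060809) ≈ -44.32 dB
∠L = 45.00° − 73.51° = -28.51°

-44.3 dB, -28.5°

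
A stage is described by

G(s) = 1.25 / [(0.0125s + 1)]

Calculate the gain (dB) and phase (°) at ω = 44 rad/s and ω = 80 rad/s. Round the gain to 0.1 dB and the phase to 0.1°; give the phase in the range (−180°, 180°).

At ω = 44 rad/s:
pole (1 + j44·0.0125) = 1 + j0.55 → |·| ≈ 1.1413, ∠ ≈ 28.81°
|G| = 1.25 · 1 / (1.1413) ≈ 1.0952
Gain = 20 log₁₀(1.0952) ≈ 0.79 dB
∠G = (0°) − (28.81°) = -28.81°

At ω = 80 rad/s:
pole (1 + j80·0.0125) = 1 + j1 → |·| ≈ 1.4142, ∠ ≈ 45.00°
|G| = 1.25 · 1 / (1.4142) ≈ 0.88389
Gain = 20 log₁₀(0.88389) ≈ -1.07 dB
∠G = (0°) − (45.00°) = -45.00°

ω = 44: 0.8 dB, -28.8°; ω = 80: -1.1 dB, -45.0°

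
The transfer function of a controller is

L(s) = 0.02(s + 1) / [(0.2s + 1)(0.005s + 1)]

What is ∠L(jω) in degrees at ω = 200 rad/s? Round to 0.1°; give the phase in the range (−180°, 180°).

-43.9°

At ω = 200 rad/s:
zero (1 + j200·1) = 1 + j200 → |·| ≈ 200, ∠ ≈ 89.71°
pole (1 + j200·0.2) = 1 + j40 → |·| ≈ 40.012, ∠ ≈ 88.57°
pole (1 + j200·0.005) = 1 + j1 → |·| ≈ 1.4142, ∠ ≈ 45.00°
∠L = (89.71°) − (88.57° + 45.00°) = -43.86°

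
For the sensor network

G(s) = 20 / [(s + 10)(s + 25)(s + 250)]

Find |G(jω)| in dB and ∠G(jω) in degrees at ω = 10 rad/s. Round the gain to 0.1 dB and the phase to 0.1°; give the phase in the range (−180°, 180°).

-73.6 dB, -69.1°

At s = jω = j10:
pole (s+10): 10 + j10 → |·| = √(10²+10²) = √200 ≈ 14.142, ∠ = arctan(10/10) ≈ 45.00°
pole (s+25): 25 + j10 → |·| = √(25²+10²) = √725 ≈ 26.926, ∠ = arctan(10/25) ≈ 21.80°
pole (s+250): 250 + j10 → |·| = √(250²+10²) = √62600 ≈ 250.2, ∠ = arctan(10/250) ≈ 2.29°
|G| = 20 / 95273 ≈ 0.00020992
Gain = 20 log₁₀(0.00020992) ≈ -73.56 dB
∠G = 0.00° − 69.09° = -69.09°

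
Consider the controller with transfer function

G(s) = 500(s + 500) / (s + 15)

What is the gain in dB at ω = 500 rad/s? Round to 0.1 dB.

57.0 dB

At s = jω = j500:
zero (s+500): 500 + j500 → |·| = √(500²+500²) = √500000 ≈ 707.11, ∠ = arctan(500/500) ≈ 45.00°
pole (s+15): 15 + j500 → |·| = √(15²+500²) = √250225 ≈ 500.22, ∠ = arctan(500/15) ≈ 88.28°
|G| = 500 · 707.11 / 500.22 ≈ 706.8
Gain = 20 log₁₀(706.8) ≈ 56.99 dB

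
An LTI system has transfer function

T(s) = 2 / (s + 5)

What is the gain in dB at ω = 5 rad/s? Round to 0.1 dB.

-11.0 dB

At s = jω = j5:
pole (s+5): 5 + j5 → |·| = √(5²+5²) = √50 ≈ 7.0711, ∠ = arctan(5/5) ≈ 45.00°
|T| = 2 / 7.0711 ≈ 0.28284
Gain = 20 log₁₀(0.28284) ≈ -10.97 dB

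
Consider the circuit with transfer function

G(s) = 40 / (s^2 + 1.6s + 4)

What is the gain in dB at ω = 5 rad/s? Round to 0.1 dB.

5.0 dB

At s = jω = j5:
quadratic: (j5)² + 1.6·j5 + 4 = -21 + j8 → |·| ≈ 22.472, ∠ ≈ 159.15°
|G| = 40 / 22.472 ≈ 1.78
Gain = 20 log₁₀(1.78) ≈ 5.01 dB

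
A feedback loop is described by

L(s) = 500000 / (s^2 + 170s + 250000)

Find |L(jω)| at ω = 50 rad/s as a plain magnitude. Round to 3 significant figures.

At s = jω = j50:
quadratic: (j50)² + 170·j50 + 250000 = 247500 + j8500 → |·| ≈ 2.4765e+05, ∠ ≈ 1.97°
|L| = 500000 / 2.4765e+05 ≈ 2.019

2.02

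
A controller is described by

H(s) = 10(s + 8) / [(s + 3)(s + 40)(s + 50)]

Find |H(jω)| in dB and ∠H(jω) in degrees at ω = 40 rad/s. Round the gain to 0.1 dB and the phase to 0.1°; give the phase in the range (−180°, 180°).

-51.0 dB, -90.7°

At s = jω = j40:
zero (s+8): 8 + j40 → |·| = √(8²+40²) = √1664 ≈ 40.792, ∠ = arctan(40/8) ≈ 78.69°
pole (s+3): 3 + j40 → |·| = √(3²+40²) = √1609 ≈ 40.112, ∠ = arctan(40/3) ≈ 85.71°
pole (s+40): 40 + j40 → |·| = √(40²+40²) = √3200 ≈ 56.569, ∠ = arctan(40/40) ≈ 45.00°
pole (s+50): 50 + j40 → |·| = √(50²+40²) = √4100 ≈ 64.031, ∠ = arctan(40/50) ≈ 38.66°
|H| = 10 · 40.792 / 1.4529e+05 ≈ 0.0028076
Gain = 20 log₁₀(0.0028076) ≈ -51.03 dB
∠H = 78.69° − 169.37° = -90.68°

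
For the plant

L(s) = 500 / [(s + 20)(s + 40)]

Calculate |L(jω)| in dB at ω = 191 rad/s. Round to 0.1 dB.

-37.5 dB

At s = jω = j191:
pole (s+20): 20 + j191 → |·| = √(20²+191²) = √36881 ≈ 192.04, ∠ = arctan(191/20) ≈ 84.02°
pole (s+40): 40 + j191 → |·| = √(40²+191²) = √38081 ≈ 195.14, ∠ = arctan(191/40) ≈ 78.17°
|L| = 500 / 37475 ≈ 0.013342
Gain = 20 log₁₀(0.013342) ≈ -37.50 dB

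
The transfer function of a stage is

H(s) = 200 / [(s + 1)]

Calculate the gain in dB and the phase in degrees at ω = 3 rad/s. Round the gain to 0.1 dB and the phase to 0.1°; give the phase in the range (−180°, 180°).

At ω = 3 rad/s:
pole (1 + j3·1) = 1 + j3 → |·| ≈ 3.1623, ∠ ≈ 71.57°
|H| = 200 · 1 / (3.1623) ≈ 63.245
Gain = 20 log₁₀(63.245) ≈ 36.02 dB
∠H = (0°) − (71.57°) = -71.57°

36.0 dB, -71.6°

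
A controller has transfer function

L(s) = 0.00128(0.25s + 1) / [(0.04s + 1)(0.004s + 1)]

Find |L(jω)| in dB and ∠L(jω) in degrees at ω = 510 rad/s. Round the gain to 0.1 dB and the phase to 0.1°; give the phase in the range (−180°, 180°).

-49.1 dB, -61.5°

At ω = 510 rad/s:
zero (1 + j510·0.25) = 1 + j127.5 → |·| ≈ 127.5, ∠ ≈ 89.55°
pole (1 + j510·0.04) = 1 + j20.4 → |·| ≈ 20.424, ∠ ≈ 87.19°
pole (1 + j510·0.004) = 1 + j2.04 → |·| ≈ 2.2719, ∠ ≈ 63.89°
|L| = 0.00128 · 127.5 / (20.424 · 2.2719) ≈ 0.0035171
Gain = 20 log₁₀(0.0035171) ≈ -49.08 dB
∠L = (89.55°) − (87.19° + 63.89°) = -61.53°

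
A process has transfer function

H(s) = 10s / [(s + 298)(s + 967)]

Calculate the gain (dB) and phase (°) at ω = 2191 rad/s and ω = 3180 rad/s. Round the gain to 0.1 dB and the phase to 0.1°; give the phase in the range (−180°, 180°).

ω = 2191: -47.7 dB, -58.4°; ω = 3180: -50.5 dB, -67.7°

At s = jω = j2191:
zero at origin: s = j2191 → |·| = 2191, ∠ = 90.00°
pole (s+298): 298 + j2191 → |·| = √(298²+2191²) = √4889285 ≈ 2211.2, ∠ = arctan(2191/298) ≈ 82.25°
pole (s+967): 967 + j2191 → |·| = √(967²+2191²) = √5735570 ≈ 2394.9, ∠ = arctan(2191/967) ≈ 66.19°
|H| = 10 · 2191 / 5.2956e+06 ≈ 0.0041374
Gain = 20 log₁₀(0.0041374) ≈ -47.67 dB
∠H = 90.00° − 148.44° = -58.44°

At s = jω = j3180:
zero at origin: s = j3180 → |·| = 3180, ∠ = 90.00°
pole (s+298): 298 + j3180 → |·| = √(298²+3180²) = √10201204 ≈ 3193.9, ∠ = arctan(3180/298) ≈ 84.65°
pole (s+967): 967 + j3180 → |·| = √(967²+3180²) = √11047489 ≈ 3323.8, ∠ = arctan(3180/967) ≈ 73.09°
|H| = 10 · 3180 / 1.0616e+07 ≈ 0.0029955
Gain = 20 log₁₀(0.0029955) ≈ -50.47 dB
∠H = 90.00° − 157.74° = -67.74°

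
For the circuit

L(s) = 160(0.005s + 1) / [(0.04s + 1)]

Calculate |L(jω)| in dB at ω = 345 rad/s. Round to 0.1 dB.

At ω = 345 rad/s:
zero (1 + j345·0.005) = 1 + j1.725 → |·| ≈ 1.9939, ∠ ≈ 59.90°
pole (1 + j345·0.04) = 1 + j13.8 → |·| ≈ 13.836, ∠ ≈ 85.86°
|L| = 160 · 1.9939 / (13.836) ≈ 23.058
Gain = 20 log₁₀(23.058) ≈ 27.26 dB

27.3 dB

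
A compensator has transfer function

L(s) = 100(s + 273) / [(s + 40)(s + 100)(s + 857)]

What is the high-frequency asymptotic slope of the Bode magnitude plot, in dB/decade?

-40 dB/decade

Each pole contributes −20 dB/decade at high frequency; each zero contributes +20 dB/decade.
Net: 1 zero(s) − 3 pole(s) → -40 dB/decade.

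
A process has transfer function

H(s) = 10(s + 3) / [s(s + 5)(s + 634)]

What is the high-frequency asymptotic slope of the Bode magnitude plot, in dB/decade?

Each pole contributes −20 dB/decade at high frequency; each zero contributes +20 dB/decade.
Net: 1 zero(s) − 3 pole(s) → -40 dB/decade.

-40 dB/decade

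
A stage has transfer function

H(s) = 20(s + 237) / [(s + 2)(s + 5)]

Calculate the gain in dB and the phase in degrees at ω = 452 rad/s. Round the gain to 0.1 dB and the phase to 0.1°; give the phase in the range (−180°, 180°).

At s = jω = j452:
zero (s+237): 237 + j452 → |·| = √(237²+452²) = √260473 ≈ 510.37, ∠ = arctan(452/237) ≈ 62.33°
pole (s+2): 2 + j452 → |·| = √(2²+452²) = √204308 ≈ 452, ∠ = arctan(452/2) ≈ 89.75°
pole (s+5): 5 + j452 → |·| = √(5²+452²) = √204329 ≈ 452.03, ∠ = arctan(452/5) ≈ 89.37°
|H| = 20 · 510.37 / 2.0432e+05 ≈ 0.049958
Gain = 20 log₁₀(0.049958) ≈ -26.03 dB
∠H = 62.33° − 179.12° = -116.79°

-26.0 dB, -116.8°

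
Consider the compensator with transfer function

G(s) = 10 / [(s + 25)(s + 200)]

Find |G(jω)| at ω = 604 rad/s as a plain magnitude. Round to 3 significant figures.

At s = jω = j604:
pole (s+25): 25 + j604 → |·| = √(25²+604²) = √365441 ≈ 604.52, ∠ = arctan(604/25) ≈ 87.63°
pole (s+200): 200 + j604 → |·| = √(200²+604²) = √404816 ≈ 636.25, ∠ = arctan(604/200) ≈ 71.68°
|G| = 10 / 3.8463e+05 ≈ 2.5999e-05

2.60e-05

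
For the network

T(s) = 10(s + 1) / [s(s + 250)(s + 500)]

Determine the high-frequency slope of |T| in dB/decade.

Each pole contributes −20 dB/decade at high frequency; each zero contributes +20 dB/decade.
Net: 1 zero(s) − 3 pole(s) → -40 dB/decade.

-40 dB/decade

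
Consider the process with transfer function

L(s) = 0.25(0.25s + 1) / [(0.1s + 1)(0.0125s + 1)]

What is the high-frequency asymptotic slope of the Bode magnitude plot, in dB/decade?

-20 dB/decade

Each pole contributes −20 dB/decade at high frequency; each zero contributes +20 dB/decade.
Net: 1 zero(s) − 2 pole(s) → -20 dB/decade.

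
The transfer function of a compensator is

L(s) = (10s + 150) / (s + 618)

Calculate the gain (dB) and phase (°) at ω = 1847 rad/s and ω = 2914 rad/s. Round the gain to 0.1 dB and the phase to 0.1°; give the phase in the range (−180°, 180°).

ω = 1847: 19.5 dB, 18.0°; ω = 2914: 19.8 dB, 11.7°

Substitute s = j1847:
Numerator: 10(j1847) + 150 = 150 + j18470
Denominator: (j1847) + 618 = 618 + j1847
|N| = √(150² + 18470²) ≈ 18471, ∠N ≈ 89.53°
|D| = √(618² + 1847²) ≈ 1947.6, ∠D ≈ 71.50°
|L| = 18471 / 1947.6 ≈ 9.484
Gain = 20 log₁₀(9.484) ≈ 19.54 dB
∠L = 89.53° − 71.50° = 18.03°

Substitute s = j2914:
Numerator: 10(j2914) + 150 = 150 + j29140
Denominator: (j2914) + 618 = 618 + j2914
|N| = √(150² + 29140²) ≈ 29140, ∠N ≈ 89.71°
|D| = √(618² + 2914²) ≈ 2978.8, ∠D ≈ 78.03°
|L| = 29140 / 2978.8 ≈ 9.7825
Gain = 20 log₁₀(9.7825) ≈ 19.81 dB
∠L = 89.71° − 78.03° = 11.68°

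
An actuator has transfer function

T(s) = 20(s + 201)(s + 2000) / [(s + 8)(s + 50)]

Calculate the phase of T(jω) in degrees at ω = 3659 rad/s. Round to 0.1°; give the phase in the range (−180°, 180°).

At s = jω = j3659:
zero (s+201): 201 + j3659 → |·| = √(201²+3659²) = √13428682 ≈ 3664.5, ∠ = arctan(3659/201) ≈ 86.86°
zero (s+2000): 2000 + j3659 → |·| = √(2000²+3659²) = √17388281 ≈ 4169.9, ∠ = arctan(3659/2000) ≈ 61.34°
pole (s+8): 8 + j3659 → |·| = √(8²+3659²) = √13388345 ≈ 3659, ∠ = arctan(3659/8) ≈ 89.87°
pole (s+50): 50 + j3659 → |·| = √(50²+3659²) = √13390781 ≈ 3659.3, ∠ = arctan(3659/50) ≈ 89.22°
∠T = 148.20° − 179.09° = -30.89°

-30.9°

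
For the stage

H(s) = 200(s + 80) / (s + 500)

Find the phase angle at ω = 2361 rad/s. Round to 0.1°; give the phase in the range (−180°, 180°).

10.0°

At s = jω = j2361:
zero (s+80): 80 + j2361 → |·| = √(80²+2361²) = √5580721 ≈ 2362.4, ∠ = arctan(2361/80) ≈ 88.06°
pole (s+500): 500 + j2361 → |·| = √(500²+2361²) = √5824321 ≈ 2413.4, ∠ = arctan(2361/500) ≈ 78.04°
∠H = 88.06° − 78.04° = 10.02°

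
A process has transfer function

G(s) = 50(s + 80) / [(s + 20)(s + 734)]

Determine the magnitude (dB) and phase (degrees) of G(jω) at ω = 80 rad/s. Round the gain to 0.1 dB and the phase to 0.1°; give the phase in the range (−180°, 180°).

-20.6 dB, -37.2°

At s = jω = j80:
zero (s+80): 80 + j80 → |·| = √(80²+80²) = √12800 ≈ 113.14, ∠ = arctan(80/80) ≈ 45.00°
pole (s+20): 20 + j80 → |·| = √(20²+80²) = √6800 ≈ 82.462, ∠ = arctan(80/20) ≈ 75.96°
pole (s+734): 734 + j80 → |·| = √(734²+80²) = √545156 ≈ 738.35, ∠ = arctan(80/734) ≈ 6.22°
|G| = 50 · 113.14 / 60886 ≈ 0.092911
Gain = 20 log₁₀(0.092911) ≈ -20.64 dB
∠G = 45.00° − 82.18° = -37.18°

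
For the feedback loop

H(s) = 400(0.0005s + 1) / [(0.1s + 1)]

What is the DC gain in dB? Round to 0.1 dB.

52.0 dB

H(0) = 400 · 1 / 1 = 400
20 log₁₀(400) ≈ 52.04 dB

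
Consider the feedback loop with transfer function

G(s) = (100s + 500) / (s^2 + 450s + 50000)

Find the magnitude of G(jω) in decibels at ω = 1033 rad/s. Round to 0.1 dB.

-20.7 dB

Substitute s = j1033:
Numerator: 100(j1033) + 500 = 500 + j103300
Denominator: (j1033)^2 + 450(j1033) + 50000 = -1017089 + j464850
|N| = √(500² + 103300²) ≈ 1.033e+05, ∠N ≈ 89.72°
|D| = √(1017089² + 464850²) ≈ 1.1183e+06, ∠D ≈ 155.44°
|G| = 1.033e+05 / 1.1183e+06 ≈ 0.092372
Gain = 20 log₁₀(0.092372) ≈ -20.69 dB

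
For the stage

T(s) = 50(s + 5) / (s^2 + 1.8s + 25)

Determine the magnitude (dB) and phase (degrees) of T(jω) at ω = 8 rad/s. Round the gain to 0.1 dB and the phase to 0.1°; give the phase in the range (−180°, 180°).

At s = jω = j8:
zero (s+5): 5 + j8 → |·| = √(5²+8²) = √89 ≈ 9.434, ∠ = arctan(8/5) ≈ 57.99°
quadratic: (j8)² + 1.8·j8 + 25 = -39 + j14.4 → |·| ≈ 41.574, ∠ ≈ 159.73°
|T| = 50 · 9.434 / 41.574 ≈ 11.346
Gain = 20 log₁₀(11.346) ≈ 21.10 dB
∠T = 57.99° − 159.73° = -101.74°

21.1 dB, -101.7°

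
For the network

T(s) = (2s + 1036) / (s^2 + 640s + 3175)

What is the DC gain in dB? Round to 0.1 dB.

-9.7 dB

T(0) = 1036 / 3175 ≈ 0.3263
20 log₁₀(0.3263) ≈ -9.73 dB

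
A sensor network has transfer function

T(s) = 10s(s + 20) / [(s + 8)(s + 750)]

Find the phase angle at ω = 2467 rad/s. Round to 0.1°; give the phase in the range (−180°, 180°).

16.6°

At s = jω = j2467:
zero (s+20): 20 + j2467 → |·| = √(20²+2467²) = √6086489 ≈ 2467.1, ∠ = arctan(2467/20) ≈ 89.54°
zero at origin: s = j2467 → |·| = 2467, ∠ = 90.00°
pole (s+8): 8 + j2467 → |·| = √(8²+2467²) = √6086153 ≈ 2467, ∠ = arctan(2467/8) ≈ 89.81°
pole (s+750): 750 + j2467 → |·| = √(750²+2467²) = √6648589 ≈ 2578.5, ∠ = arctan(2467/750) ≈ 73.09°
∠T = 179.54° − 162.90° = 16.64°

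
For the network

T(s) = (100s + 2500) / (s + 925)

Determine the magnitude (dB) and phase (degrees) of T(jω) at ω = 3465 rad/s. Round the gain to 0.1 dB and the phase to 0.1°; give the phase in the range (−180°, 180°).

39.7 dB, 14.5°

Substitute s = j3465:
Numerator: 100(j3465) + 2500 = 2500 + j346500
Denominator: (j3465) + 925 = 925 + j3465
|N| = √(2500² + 346500²) ≈ 3.4651e+05, ∠N ≈ 89.59°
|D| = √(925² + 3465²) ≈ 3586.3, ∠D ≈ 75.05°
|T| = 3.4651e+05 / 3586.3 ≈ 96.62
Gain = 20 log₁₀(96.62) ≈ 39.70 dB
∠T = 89.59° − 75.05° = 14.54°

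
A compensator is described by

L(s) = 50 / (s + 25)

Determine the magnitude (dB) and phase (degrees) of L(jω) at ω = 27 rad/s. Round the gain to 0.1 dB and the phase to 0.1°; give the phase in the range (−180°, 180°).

2.7 dB, -47.2°

Substitute s = j27:
Numerator: 50 = 50 + j0
Denominator: (j27) + 25 = 25 + j27
|N| = √(50² + 0²) ≈ 50, ∠N ≈ 0.00°
|D| = √(25² + 27²) ≈ 36.797, ∠D ≈ 47.20°
|L| = 50 / 36.797 ≈ 1.3588
Gain = 20 log₁₀(1.3588) ≈ 2.66 dB
∠L = 0.00° − 47.20° = -47.20°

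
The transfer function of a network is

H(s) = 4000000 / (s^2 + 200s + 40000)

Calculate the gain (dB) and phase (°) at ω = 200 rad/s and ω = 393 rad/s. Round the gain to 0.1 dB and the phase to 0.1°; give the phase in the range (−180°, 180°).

At s = jω = j200:
quadratic: (j200)² + 200·j200 + 40000 = 0 + j40000 → |·| ≈ 40000, ∠ ≈ 90.00°
|H| = 4000000 / 40000 ≈ 100
Gain = 20 log₁₀(100) ≈ 40.00 dB
∠H = 0.00° − 90.00° = -90.00°

At s = jω = j393:
quadratic: (j393)² + 200·j393 + 40000 = -114449 + j78600 → |·| ≈ 1.3884e+05, ∠ ≈ 145.52°
|H| = 4000000 / 1.3884e+05 ≈ 28.81
Gain = 20 log₁₀(28.81) ≈ 29.19 dB
∠H = 0.00° − 145.52° = -145.52°

ω = 200: 40.0 dB, -90.0°; ω = 393: 29.2 dB, -145.5°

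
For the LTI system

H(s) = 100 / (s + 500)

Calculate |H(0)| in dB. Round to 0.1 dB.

H(0) = 100 / 500 = 0.2
20 log₁₀(0.2) ≈ -13.98 dB

-14.0 dB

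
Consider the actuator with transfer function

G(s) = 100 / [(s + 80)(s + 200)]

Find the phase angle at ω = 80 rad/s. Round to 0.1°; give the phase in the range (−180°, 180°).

-66.8°

At s = jω = j80:
pole (s+80): 80 + j80 → |·| = √(80²+80²) = √12800 ≈ 113.14, ∠ = arctan(80/80) ≈ 45.00°
pole (s+200): 200 + j80 → |·| = √(200²+80²) = √46400 ≈ 215.41, ∠ = arctan(80/200) ≈ 21.80°
∠G = 0.00° − 66.80° = -66.80°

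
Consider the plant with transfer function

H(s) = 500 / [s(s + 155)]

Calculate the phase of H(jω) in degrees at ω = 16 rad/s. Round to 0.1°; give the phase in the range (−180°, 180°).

-95.9°

At s = jω = j16:
pole (s+155): 155 + j16 → |·| = √(155²+16²) = √24281 ≈ 155.82, ∠ = arctan(16/155) ≈ 5.89°
pole at origin: |s| = 16, ∠ = 90.00° (in denominator)
∠H = 0.00° − 95.89° = -95.89°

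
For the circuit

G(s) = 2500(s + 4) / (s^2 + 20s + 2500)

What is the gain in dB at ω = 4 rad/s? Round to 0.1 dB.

At s = jω = j4:
zero (s+4): 4 + j4 → |·| = √(4²+4²) = √32 ≈ 5.6569, ∠ = arctan(4/4) ≈ 45.00°
quadratic: (j4)² + 20·j4 + 2500 = 2484 + j80 → |·| ≈ 2485.3, ∠ ≈ 1.84°
|G| = 2500 · 5.6569 / 2485.3 ≈ 5.6904
Gain = 20 log₁₀(5.6904) ≈ 15.10 dB

15.1 dB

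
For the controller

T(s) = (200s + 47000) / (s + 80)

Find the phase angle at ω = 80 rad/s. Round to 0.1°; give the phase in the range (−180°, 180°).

-26.2°

Substitute s = j80:
Numerator: 200(j80) + 47000 = 47000 + j16000
Denominator: (j80) + 80 = 80 + j80
|N| = √(47000² + 16000²) ≈ 49649, ∠N ≈ 18.80°
|D| = √(80² + 80²) ≈ 113.14, ∠D ≈ 45.00°
∠T = 18.80° − 45.00° = -26.20°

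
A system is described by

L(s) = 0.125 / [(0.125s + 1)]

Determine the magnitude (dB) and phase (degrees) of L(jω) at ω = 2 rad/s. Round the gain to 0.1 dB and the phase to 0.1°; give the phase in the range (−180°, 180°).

-18.3 dB, -14.0°

At ω = 2 rad/s:
pole (1 + j2·0.125) = 1 + j0.25 → |·| ≈ 1.0308, ∠ ≈ 14.04°
|L| = 0.125 · 1 / (1.0308) ≈ 0.12127
Gain = 20 log₁₀(0.12127) ≈ -18.32 dB
∠L = (0°) − (14.04°) = -14.04°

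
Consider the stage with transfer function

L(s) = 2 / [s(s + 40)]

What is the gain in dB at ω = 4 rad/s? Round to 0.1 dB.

-38.1 dB

At s = jω = j4:
pole (s+40): 40 + j4 → |·| = √(40²+4²) = √1616 ≈ 40.2, ∠ = arctan(4/40) ≈ 5.71°
pole at origin: |s| = 4, ∠ = 90.00° (in denominator)
|L| = 2 / 160.8 ≈ 0.012438
Gain = 20 log₁₀(0.012438) ≈ -38.10 dB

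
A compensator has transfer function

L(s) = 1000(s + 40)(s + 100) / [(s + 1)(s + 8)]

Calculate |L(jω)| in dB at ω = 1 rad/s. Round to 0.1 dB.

110.9 dB

At s = jω = j1:
zero (s+40): 40 + j1 → |·| = √(40²+1²) = √1601 ≈ 40.012, ∠ = arctan(1/40) ≈ 1.43°
zero (s+100): 100 + j1 → |·| = √(100²+1²) = √10001 ≈ 100, ∠ = arctan(1/100) ≈ 0.57°
pole (s+1): 1 + j1 → |·| = √(1²+1²) = √2 ≈ 1.4142, ∠ = arctan(1/1) ≈ 45.00°
pole (s+8): 8 + j1 → |·| = √(8²+1²) = √65 ≈ 8.0623, ∠ = arctan(1/8) ≈ 7.13°
|L| = 1000 · 4001.2 / 11.402 ≈ 3.5092e+05
Gain = 20 log₁₀(3.5092e+05) ≈ 110.90 dB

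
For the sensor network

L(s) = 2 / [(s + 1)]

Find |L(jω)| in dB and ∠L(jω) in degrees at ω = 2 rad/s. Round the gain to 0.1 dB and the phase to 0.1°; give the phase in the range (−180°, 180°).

At ω = 2 rad/s:
pole (1 + j2·1) = 1 + j2 → |·| ≈ 2.2361, ∠ ≈ 63.43°
|L| = 2 · 1 / (2.2361) ≈ 0.89441
Gain = 20 log₁₀(0.89441) ≈ -0.97 dB
∠L = (0°) − (63.43°) = -63.43°

-1.0 dB, -63.4°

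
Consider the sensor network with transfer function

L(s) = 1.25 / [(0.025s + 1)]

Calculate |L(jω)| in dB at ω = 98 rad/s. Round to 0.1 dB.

-6.5 dB

At ω = 98 rad/s:
pole (1 + j98·0.025) = 1 + j2.45 → |·| ≈ 2.6462, ∠ ≈ 67.80°
|L| = 1.25 · 1 / (2.6462) ≈ 0.47238
Gain = 20 log₁₀(0.47238) ≈ -6.51 dB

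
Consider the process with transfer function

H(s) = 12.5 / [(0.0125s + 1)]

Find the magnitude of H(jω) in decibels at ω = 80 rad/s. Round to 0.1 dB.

At ω = 80 rad/s:
pole (1 + j80·0.0125) = 1 + j1 → |·| ≈ 1.4142, ∠ ≈ 45.00°
|H| = 12.5 · 1 / (1.4142) ≈ 8.8389
Gain = 20 log₁₀(8.8389) ≈ 18.93 dB

18.9 dB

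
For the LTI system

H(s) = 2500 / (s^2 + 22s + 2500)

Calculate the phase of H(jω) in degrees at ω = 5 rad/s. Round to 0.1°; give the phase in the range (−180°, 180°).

At s = jω = j5:
quadratic: (j5)² + 22·j5 + 2500 = 2475 + j110 → |·| ≈ 2477.4, ∠ ≈ 2.54°
∠H = 0.00° − 2.54° = -2.54°

-2.5°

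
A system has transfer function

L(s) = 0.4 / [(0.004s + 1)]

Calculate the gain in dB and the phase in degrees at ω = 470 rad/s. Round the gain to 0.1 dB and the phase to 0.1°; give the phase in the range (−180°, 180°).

-14.5 dB, -62.0°

At ω = 470 rad/s:
pole (1 + j470·0.004) = 1 + j1.88 → |·| ≈ 2.1294, ∠ ≈ 61.99°
|L| = 0.4 · 1 / (2.1294) ≈ 0.18785
Gain = 20 log₁₀(0.18785) ≈ -14.52 dB
∠L = (0°) − (61.99°) = -61.99°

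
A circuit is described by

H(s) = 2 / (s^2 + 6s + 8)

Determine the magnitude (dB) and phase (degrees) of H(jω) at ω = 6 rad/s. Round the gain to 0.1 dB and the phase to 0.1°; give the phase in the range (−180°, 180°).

-27.2 dB, -127.9°

Substitute s = j6:
Numerator: 2 = 2 + j0
Denominator: (j6)^2 + 6(j6) + 8 = -28 + j36
|N| = √(2² + 0²) ≈ 2, ∠N ≈ 0.00°
|D| = √(28² + 36²) ≈ 45.607, ∠D ≈ 127.87°
|H| = 2 / 45.607 ≈ 0.043853
Gain = 20 log₁₀(0.043853) ≈ -27.16 dB
∠H = 0.00° − 127.87° = -127.87°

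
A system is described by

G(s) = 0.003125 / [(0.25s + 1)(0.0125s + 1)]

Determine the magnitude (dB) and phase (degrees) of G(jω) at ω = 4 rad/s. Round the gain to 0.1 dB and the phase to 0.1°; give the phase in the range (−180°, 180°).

At ω = 4 rad/s:
pole (1 + j4·0.25) = 1 + j1 → |·| ≈ 1.4142, ∠ ≈ 45.00°
pole (1 + j4·0.0125) = 1 + j0.05 → |·| ≈ 1.0012, ∠ ≈ 2.86°
|G| = 0.003125 · 1 / (1.4142 · 1.0012) ≈ 0.0022071
Gain = 20 log₁₀(0.0022071) ≈ -53.12 dB
∠G = (0°) − (45.00° + 2.86°) = -47.86°

-53.1 dB, -47.9°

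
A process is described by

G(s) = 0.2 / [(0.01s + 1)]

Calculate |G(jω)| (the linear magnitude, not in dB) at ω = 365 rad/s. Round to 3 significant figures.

0.0528

At ω = 365 rad/s:
pole (1 + j365·0.01) = 1 + j3.65 → |·| ≈ 3.7845, ∠ ≈ 74.68°
|G| = 0.2 · 1 / (3.7845) ≈ 0.052847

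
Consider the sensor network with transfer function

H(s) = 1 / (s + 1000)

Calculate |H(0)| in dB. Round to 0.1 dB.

-60.0 dB

H(0) = 1 / 1000 = 0.001
20 log₁₀(0.001) ≈ -60.00 dB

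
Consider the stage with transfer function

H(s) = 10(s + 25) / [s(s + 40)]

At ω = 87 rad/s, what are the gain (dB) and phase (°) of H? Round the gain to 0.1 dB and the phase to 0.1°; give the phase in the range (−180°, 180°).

-19.3 dB, -81.3°

At s = jω = j87:
zero (s+25): 25 + j87 → |·| = √(25²+87²) = √8194 ≈ 90.521, ∠ = arctan(87/25) ≈ 73.97°
pole (s+40): 40 + j87 → |·| = √(40²+87²) = √9169 ≈ 95.755, ∠ = arctan(87/40) ≈ 65.31°
pole at origin: |s| = 87, ∠ = 90.00° (in denominator)
|H| = 10 · 90.521 / 8330.7 ≈ 0.10866
Gain = 20 log₁₀(0.10866) ≈ -19.28 dB
∠H = 73.97° − 155.31° = -81.34°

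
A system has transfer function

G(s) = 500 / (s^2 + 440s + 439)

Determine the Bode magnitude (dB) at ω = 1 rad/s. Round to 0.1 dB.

Substitute s = j1:
Numerator: 500 = 500 + j0
Denominator: (j1)^2 + 440(j1) + 439 = 438 + j440
|N| = √(500² + 0²) ≈ 500, ∠N ≈ 0.00°
|D| = √(438² + 440²) ≈ 620.84, ∠D ≈ 45.13°
|G| = 500 / 620.84 ≈ 0.80536
Gain = 20 log₁₀(0.80536) ≈ -1.88 dB

-1.9 dB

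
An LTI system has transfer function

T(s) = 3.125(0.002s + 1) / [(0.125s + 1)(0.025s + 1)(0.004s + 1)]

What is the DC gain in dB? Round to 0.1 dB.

T(0) = 3.125 · 1 / 1 = 3.125
20 log₁₀(3.125) ≈ 9.90 dB

9.9 dB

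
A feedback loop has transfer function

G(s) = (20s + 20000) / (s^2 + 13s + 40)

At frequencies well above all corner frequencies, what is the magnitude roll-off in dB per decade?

-20 dB/decade

Each pole contributes −20 dB/decade at high frequency; each zero contributes +20 dB/decade.
Net: 1 zero(s) − 2 pole(s) → -20 dB/decade.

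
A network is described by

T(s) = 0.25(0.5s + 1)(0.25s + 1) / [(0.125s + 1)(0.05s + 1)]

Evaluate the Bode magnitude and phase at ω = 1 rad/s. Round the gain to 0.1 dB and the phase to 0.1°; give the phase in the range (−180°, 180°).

-10.9 dB, 30.6°

At ω = 1 rad/s:
zero (1 + j1·0.5) = 1 + j0.5 → |·| ≈ 1.118, ∠ ≈ 26.57°
zero (1 + j1·0.25) = 1 + j0.25 → |·| ≈ 1.0308, ∠ ≈ 14.04°
pole (1 + j1·0.125) = 1 + j0.125 → |·| ≈ 1.0078, ∠ ≈ 7.13°
pole (1 + j1·0.05) = 1 + j0.05 → |·| ≈ 1.0012, ∠ ≈ 2.86°
|T| = 0.25 · 1.118 · 1.0308 / (1.0078 · 1.0012) ≈ 0.28554
Gain = 20 log₁₀(0.28554) ≈ -10.89 dB
∠T = (26.57° + 14.04°) − (7.13° + 2.86°) = 30.62°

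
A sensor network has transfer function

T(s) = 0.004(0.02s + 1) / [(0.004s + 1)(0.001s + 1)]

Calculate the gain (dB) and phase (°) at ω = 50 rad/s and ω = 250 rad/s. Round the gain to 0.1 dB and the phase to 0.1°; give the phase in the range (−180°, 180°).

ω = 50: -45.1 dB, 30.8°; ω = 250: -37.1 dB, 19.7°

At ω = 50 rad/s:
zero (1 + j50·0.02) = 1 + j1 → |·| ≈ 1.4142, ∠ ≈ 45.00°
pole (1 + j50·0.004) = 1 + j0.2 → |·| ≈ 1.0198, ∠ ≈ 11.31°
pole (1 + j50·0.001) = 1 + j0.05 → |·| ≈ 1.0012, ∠ ≈ 2.86°
|T| = 0.004 · 1.4142 / (1.0198 · 1.0012) ≈ 0.0055403
Gain = 20 log₁₀(0.0055403) ≈ -45.13 dB
∠T = (45.00°) − (11.31° + 2.86°) = 30.83°

At ω = 250 rad/s:
zero (1 + j250·0.02) = 1 + j5 → |·| ≈ 5.099, ∠ ≈ 78.69°
pole (1 + j250·0.004) = 1 + j1 → |·| ≈ 1.4142, ∠ ≈ 45.00°
pole (1 + j250·0.001) = 1 + j0.25 → |·| ≈ 1.0308, ∠ ≈ 14.04°
|T| = 0.004 · 5.099 / (1.4142 · 1.0308) ≈ 0.013991
Gain = 20 log₁₀(0.013991) ≈ -37.08 dB
∠T = (78.69°) − (45.00° + 14.04°) = 19.65°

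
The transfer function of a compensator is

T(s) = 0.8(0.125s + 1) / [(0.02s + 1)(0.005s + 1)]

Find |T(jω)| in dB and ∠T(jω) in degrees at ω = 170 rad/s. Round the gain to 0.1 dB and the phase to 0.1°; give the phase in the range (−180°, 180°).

At ω = 170 rad/s:
zero (1 + j170·0.125) = 1 + j21.25 → |·| ≈ 21.274, ∠ ≈ 87.31°
pole (1 + j170·0.02) = 1 + j3.4 → |·| ≈ 3.544, ∠ ≈ 73.61°
pole (1 + j170·0.005) = 1 + j0.85 → |·| ≈ 1.3124, ∠ ≈ 40.36°
|T| = 0.8 · 21.274 / (3.544 · 1.3124) ≈ 3.6591
Gain = 20 log₁₀(3.6591) ≈ 11.27 dB
∠T = (87.31°) − (73.61° + 40.36°) = -26.66°

11.3 dB, -26.7°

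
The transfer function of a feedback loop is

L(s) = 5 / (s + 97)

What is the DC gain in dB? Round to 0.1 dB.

L(0) = 5 / (97) ≈ 0.051546
20 log₁₀(0.051546) ≈ -25.76 dB

-25.8 dB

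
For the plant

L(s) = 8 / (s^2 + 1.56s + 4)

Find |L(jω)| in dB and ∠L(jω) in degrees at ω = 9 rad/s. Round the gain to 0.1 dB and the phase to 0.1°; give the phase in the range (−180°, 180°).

-19.8 dB, -169.7°

At s = jω = j9:
quadratic: (j9)² + 1.56·j9 + 4 = -77 + j14.04 → |·| ≈ 78.27, ∠ ≈ 169.67°
|L| = 8 / 78.27 ≈ 0.10221
Gain = 20 log₁₀(0.10221) ≈ -19.81 dB
∠L = 0.00° − 169.67° = -169.67°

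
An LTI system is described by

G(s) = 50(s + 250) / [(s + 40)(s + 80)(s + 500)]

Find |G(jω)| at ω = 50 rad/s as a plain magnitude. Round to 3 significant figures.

At s = jω = j50:
zero (s+250): 250 + j50 → |·| = √(250²+50²) = √65000 ≈ 254.95, ∠ = arctan(50/250) ≈ 11.31°
pole (s+40): 40 + j50 → |·| = √(40²+50²) = √4100 ≈ 64.031, ∠ = arctan(50/40) ≈ 51.34°
pole (s+80): 80 + j50 → |·| = √(80²+50²) = √8900 ≈ 94.34, ∠ = arctan(50/80) ≈ 32.01°
pole (s+500): 500 + j50 → |·| = √(500²+50²) = √252500 ≈ 502.49, ∠ = arctan(50/500) ≈ 5.71°
|G| = 50 · 254.95 / 3.0354e+06 ≈ 0.0041996

0.00420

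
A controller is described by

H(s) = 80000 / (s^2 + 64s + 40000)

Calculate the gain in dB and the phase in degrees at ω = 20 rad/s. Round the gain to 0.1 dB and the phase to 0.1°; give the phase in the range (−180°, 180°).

6.1 dB, -1.9°

At s = jω = j20:
quadratic: (j20)² + 64·j20 + 40000 = 39600 + j1280 → |·| ≈ 39621, ∠ ≈ 1.85°
|H| = 80000 / 39621 ≈ 2.0191
Gain = 20 log₁₀(2.0191) ≈ 6.10 dB
∠H = 0.00° − 1.85° = -1.85°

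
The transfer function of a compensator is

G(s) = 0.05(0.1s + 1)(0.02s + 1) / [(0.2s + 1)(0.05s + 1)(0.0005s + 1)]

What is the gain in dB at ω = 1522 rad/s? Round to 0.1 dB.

-42.0 dB

At ω = 1522 rad/s:
zero (1 + j1522·0.1) = 1 + j152.2 → |·| ≈ 152.2, ∠ ≈ 89.62°
zero (1 + j1522·0.02) = 1 + j30.44 → |·| ≈ 30.456, ∠ ≈ 88.12°
pole (1 + j1522·0.2) = 1 + j304.4 → |·| ≈ 304.4, ∠ ≈ 89.81°
pole (1 + j1522·0.05) = 1 + j76.1 → |·| ≈ 76.107, ∠ ≈ 89.25°
pole (1 + j1522·0.0005) = 1 + j0.761 → |·| ≈ 1.2566, ∠ ≈ 37.27°
|G| = 0.05 · 152.2 · 30.456 / (304.4 · 76.107 · 1.2566) ≈ 0.0079614
Gain = 20 log₁₀(0.0079614) ≈ -41.98 dB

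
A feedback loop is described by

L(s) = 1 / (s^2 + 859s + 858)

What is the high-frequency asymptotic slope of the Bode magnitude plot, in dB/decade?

-40 dB/decade

Each pole contributes −20 dB/decade at high frequency; each zero contributes +20 dB/decade.
Net: 0 zero(s) − 2 pole(s) → -40 dB/decade.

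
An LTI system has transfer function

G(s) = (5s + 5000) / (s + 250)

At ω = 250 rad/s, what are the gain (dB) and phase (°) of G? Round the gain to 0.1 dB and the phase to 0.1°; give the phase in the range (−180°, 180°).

23.3 dB, -31.0°

Substitute s = j250:
Numerator: 5(j250) + 5000 = 5000 + j1250
Denominator: (j250) + 250 = 250 + j250
|N| = √(5000² + 1250²) ≈ 5153.9, ∠N ≈ 14.04°
|D| = √(250² + 250²) ≈ 353.55, ∠D ≈ 45.00°
|G| = 5153.9 / 353.55 ≈ 14.578
Gain = 20 log₁₀(14.578) ≈ 23.27 dB
∠G = 14.04° − 45.00° = -30.96°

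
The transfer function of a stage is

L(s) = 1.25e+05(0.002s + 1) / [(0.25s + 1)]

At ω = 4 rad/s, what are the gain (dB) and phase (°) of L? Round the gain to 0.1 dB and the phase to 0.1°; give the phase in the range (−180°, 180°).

98.9 dB, -44.5°

At ω = 4 rad/s:
zero (1 + j4·0.002) = 1 + j0.008 → |·| ≈ 1, ∠ ≈ 0.46°
pole (1 + j4·0.25) = 1 + j1 → |·| ≈ 1.4142, ∠ ≈ 45.00°
|L| = 1.25e+05 · 1 / (1.4142) ≈ 88389
Gain = 20 log₁₀(88389) ≈ 98.93 dB
∠L = (0.46°) − (45.00°) = -44.54°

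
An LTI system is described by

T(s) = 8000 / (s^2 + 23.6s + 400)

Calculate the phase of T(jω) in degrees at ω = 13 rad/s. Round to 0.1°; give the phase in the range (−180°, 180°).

-53.0°

At s = jω = j13:
quadratic: (j13)² + 23.6·j13 + 400 = 231 + j306.8 → |·| ≈ 384.04, ∠ ≈ 53.02°
∠T = 0.00° − 53.02° = -53.02°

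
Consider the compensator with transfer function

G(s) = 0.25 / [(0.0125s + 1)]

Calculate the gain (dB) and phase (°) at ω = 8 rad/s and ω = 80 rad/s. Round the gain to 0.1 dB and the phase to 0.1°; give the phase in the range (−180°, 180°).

At ω = 8 rad/s:
pole (1 + j8·0.0125) = 1 + j0.1 → |·| ≈ 1.005, ∠ ≈ 5.71°
|G| = 0.25 · 1 / (1.005) ≈ 0.24876
Gain = 20 log₁₀(0.24876) ≈ -12.08 dB
∠G = (0°) − (5.71°) = -5.71°

At ω = 80 rad/s:
pole (1 + j80·0.0125) = 1 + j1 → |·| ≈ 1.4142, ∠ ≈ 45.00°
|G| = 0.25 · 1 / (1.4142) ≈ 0.17678
Gain = 20 log₁₀(0.17678) ≈ -15.05 dB
∠G = (0°) − (45.00°) = -45.00°

ω = 8: -12.1 dB, -5.7°; ω = 80: -15.1 dB, -45.0°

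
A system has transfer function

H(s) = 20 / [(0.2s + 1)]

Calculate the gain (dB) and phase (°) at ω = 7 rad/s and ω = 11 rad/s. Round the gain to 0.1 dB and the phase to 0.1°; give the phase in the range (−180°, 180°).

At ω = 7 rad/s:
pole (1 + j7·0.2) = 1 + j1.4 → |·| ≈ 1.7205, ∠ ≈ 54.46°
|H| = 20 · 1 / (1.7205) ≈ 11.625
Gain = 20 log₁₀(11.625) ≈ 21.31 dB
∠H = (0°) − (54.46°) = -54.46°

At ω = 11 rad/s:
pole (1 + j11·0.2) = 1 + j2.2 → |·| ≈ 2.4166, ∠ ≈ 65.56°
|H| = 20 · 1 / (2.4166) ≈ 8.2761
Gain = 20 log₁₀(8.2761) ≈ 18.36 dB
∠H = (0°) − (65.56°) = -65.56°

ω = 7: 21.3 dB, -54.5°; ω = 11: 18.4 dB, -65.6°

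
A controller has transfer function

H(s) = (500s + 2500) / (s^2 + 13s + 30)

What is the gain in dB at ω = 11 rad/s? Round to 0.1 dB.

31.0 dB

Substitute s = j11:
Numerator: 500(j11) + 2500 = 2500 + j5500
Denominator: (j11)^2 + 13(j11) + 30 = -91 + j143
|N| = √(2500² + 5500²) ≈ 6041.5, ∠N ≈ 65.56°
|D| = √(91² + 143²) ≈ 169.5, ∠D ≈ 122.47°
|H| = 6041.5 / 169.5 ≈ 35.643
Gain = 20 log₁₀(35.643) ≈ 31.04 dB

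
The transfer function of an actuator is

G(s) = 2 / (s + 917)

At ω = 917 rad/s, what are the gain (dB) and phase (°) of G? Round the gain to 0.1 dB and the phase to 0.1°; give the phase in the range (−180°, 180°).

At s = jω = j917:
pole (s+917): 917 + j917 → |·| = √(917²+917²) = √1681778 ≈ 1296.8, ∠ = arctan(917/917) ≈ 45.00°
|G| = 2 / 1296.8 ≈ 0.0015423
Gain = 20 log₁₀(0.0015423) ≈ -56.24 dB
∠G = 0.00° − 45.00° = -45.00°

-56.2 dB, -45.0°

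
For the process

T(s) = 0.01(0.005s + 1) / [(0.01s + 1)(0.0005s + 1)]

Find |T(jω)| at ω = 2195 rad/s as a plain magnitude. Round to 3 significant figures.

0.00338

At ω = 2195 rad/s:
zero (1 + j2195·0.005) = 1 + j10.975 → |·| ≈ 11.02, ∠ ≈ 84.79°
pole (1 + j2195·0.01) = 1 + j21.95 → |·| ≈ 21.973, ∠ ≈ 87.39°
pole (1 + j2195·0.0005) = 1 + j1.0975 → |·| ≈ 1.4848, ∠ ≈ 47.66°
|T| = 0.01 · 11.02 / (21.973 · 1.4848) ≈ 0.0033777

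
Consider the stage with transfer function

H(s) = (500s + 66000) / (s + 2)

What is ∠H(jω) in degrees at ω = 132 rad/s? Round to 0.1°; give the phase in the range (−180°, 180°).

-44.1°

Substitute s = j132:
Numerator: 500(j132) + 66000 = 66000 + j66000
Denominator: (j132) + 2 = 2 + j132
|N| = √(66000² + 66000²) ≈ 93338, ∠N ≈ 45.00°
|D| = √(2² + 132²) ≈ 132.02, ∠D ≈ 89.13°
∠H = 45.00° − 89.13° = -44.13°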